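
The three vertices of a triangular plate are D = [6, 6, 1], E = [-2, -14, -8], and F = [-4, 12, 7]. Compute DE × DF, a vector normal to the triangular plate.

(-66, 138, -248)

DE = (-8, -20, -9)
DF = (-10, 6, 6)
i: (-20)·6 - (-9)·6 = -120 - (-54) = -66
j: (-9)·(-10) - (-8)·6 = 90 - (-48) = 138
k: (-8)·6 - (-20)·(-10) = -48 - 200 = -248
DE × DF = (-66, 138, -248)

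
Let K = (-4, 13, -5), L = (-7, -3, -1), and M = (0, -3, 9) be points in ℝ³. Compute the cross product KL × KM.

KL = (-3, -16, 4)
KM = (4, -16, 14)
i: (-16)·14 - 4·(-16) = -224 - (-64) = -160
j: 4·4 - (-3)·14 = 16 - (-42) = 58
k: (-3)·(-16) - (-16)·4 = 48 - (-64) = 112
KL × KM = (-160, 58, 112)

(-160, 58, 112)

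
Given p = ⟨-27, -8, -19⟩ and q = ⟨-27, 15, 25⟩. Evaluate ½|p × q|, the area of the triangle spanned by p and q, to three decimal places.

i: (-8)·25 - (-19)·15 = -200 - (-285) = 85
j: (-19)·(-27) - (-27)·25 = 513 - (-675) = 1188
k: (-27)·15 - (-8)·(-27) = -405 - 216 = -621
p × q = (85, 1188, -621)
|p × q| = √(85² + 1188² + (-621)²) = √1804210 ≈ 1343.2088
area = ½ · 1343.2088 ≈ 671.604

671.604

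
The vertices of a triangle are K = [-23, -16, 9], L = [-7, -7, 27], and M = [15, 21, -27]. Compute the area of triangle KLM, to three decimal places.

810.895

KL = (16, 9, 18),  KM = (38, 37, -36)
i: 9·(-36) - 18·37 = -324 - 666 = -990
j: 18·38 - 16·(-36) = 684 - (-576) = 1260
k: 16·37 - 9·38 = 592 - 342 = 250
KL × KM = (-990, 1260, 250)
|KL × KM| = √2630200 ≈ 1621.7891
area = ½ · 1621.7891 ≈ 810.895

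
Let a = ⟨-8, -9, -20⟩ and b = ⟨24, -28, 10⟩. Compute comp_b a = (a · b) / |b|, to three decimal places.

a · b = (-8)·24 + (-9)·(-28) + (-20)·10 = -192 + 252 - 200 = -140
|b| = √(576 + 784 + 100) = √1460 ≈ 38.2099
comp_b a = -140 / √1460 ≈ -3.664

-3.664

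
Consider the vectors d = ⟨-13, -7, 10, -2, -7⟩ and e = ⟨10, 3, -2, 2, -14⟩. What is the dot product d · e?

d · e = (-13)·10 + (-7)·3 + 10·(-2) + (-2)·2 + (-7)·(-14) = -130 - 21 - 20 - 4 + 98 = -77

-77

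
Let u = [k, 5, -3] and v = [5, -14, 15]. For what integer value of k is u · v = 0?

23

u · v = k·5 + 5·(-14) + (-3)·15 = -115 + 5k
Set equal to 0: 5k = 115, so k = 23.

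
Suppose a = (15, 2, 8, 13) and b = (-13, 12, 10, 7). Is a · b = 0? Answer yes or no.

a · b = 15·(-13) + 2·12 + 8·10 + 13·7 = -195 + 24 + 80 + 91 = 0
Zero, so the vectors are orthogonal.

yes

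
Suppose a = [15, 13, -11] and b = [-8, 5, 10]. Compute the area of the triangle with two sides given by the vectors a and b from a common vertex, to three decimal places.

132.391

i: 13·10 - (-11)·5 = 130 - (-55) = 185
j: (-11)·(-8) - 15·10 = 88 - 150 = -62
k: 15·5 - 13·(-8) = 75 - (-104) = 179
a × b = (185, -62, 179)
|a × b| = √(185² + (-62)² + 179²) = √70110 ≈ 264.7829
area = ½ · 264.7829 ≈ 132.391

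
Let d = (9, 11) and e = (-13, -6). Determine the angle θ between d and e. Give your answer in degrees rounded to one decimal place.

d · e = 9·(-13) + 11·(-6) = -117 - 66 = -183
|d|² = 81 + 121 = 202,  |d| = √202 ≈ 14.212670
|e|² = 169 + 36 = 205,  |e| = √205 ≈ 14.317821
cos θ = -183 / (14.212670 · 14.317821) ≈ -0.89929
θ = arccos(-0.89929) ≈ 154.1°

154.1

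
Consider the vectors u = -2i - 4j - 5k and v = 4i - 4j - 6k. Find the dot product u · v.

u · v = (-2)·4 + (-4)·(-4) + (-5)·(-6) = -8 + 16 + 30 = 38

38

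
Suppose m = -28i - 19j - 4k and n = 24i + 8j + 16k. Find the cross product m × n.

i: (-19)·16 - (-4)·8 = -304 - (-32) = -272
j: (-4)·24 - (-28)·16 = -96 - (-448) = 352
k: (-28)·8 - (-19)·24 = -224 - (-456) = 232
m × n = (-272, 352, 232)

(-272, 352, 232)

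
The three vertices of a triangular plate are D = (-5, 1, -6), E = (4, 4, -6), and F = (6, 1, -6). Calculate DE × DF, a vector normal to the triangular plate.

DE = (9, 3, 0)
DF = (11, 0, 0)
i: 3·0 - 0·0 = 0 - 0 = 0
j: 0·11 - 9·0 = 0 - 0 = 0
k: 9·0 - 3·11 = 0 - 33 = -33
DE × DF = (0, 0, -33)

(0, 0, -33)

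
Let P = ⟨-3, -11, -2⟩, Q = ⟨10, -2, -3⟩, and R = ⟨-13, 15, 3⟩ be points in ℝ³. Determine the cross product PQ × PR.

(71, -55, 428)

PQ = (13, 9, -1)
PR = (-10, 26, 5)
i: 9·5 - (-1)·26 = 45 - (-26) = 71
j: (-1)·(-10) - 13·5 = 10 - 65 = -55
k: 13·26 - 9·(-10) = 338 - (-90) = 428
PQ × PR = (71, -55, 428)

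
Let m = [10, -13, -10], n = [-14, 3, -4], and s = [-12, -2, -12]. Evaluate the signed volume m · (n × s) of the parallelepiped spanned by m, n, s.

480

n × s:
i: 3·(-12) - (-4)·(-2) = -36 - 8 = -44
j: (-4)·(-12) - (-14)·(-12) = 48 - 168 = -120
k: (-14)·(-2) - 3·(-12) = 28 - (-36) = 64
n × s = (-44, -120, 64)
m · (n × s) = 10·(-44) + (-13)·(-120) + (-10)·64 = -440 + 1560 - 640 = 480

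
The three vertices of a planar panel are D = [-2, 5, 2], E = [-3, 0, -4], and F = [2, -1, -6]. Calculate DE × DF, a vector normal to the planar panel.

DE = (-1, -5, -6)
DF = (4, -6, -8)
i: (-5)·(-8) - (-6)·(-6) = 40 - 36 = 4
j: (-6)·4 - (-1)·(-8) = -24 - 8 = -32
k: (-1)·(-6) - (-5)·4 = 6 - (-20) = 26
DE × DF = (4, -32, 26)

(4, -32, 26)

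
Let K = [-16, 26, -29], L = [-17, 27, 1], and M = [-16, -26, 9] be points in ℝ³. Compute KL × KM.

(1598, 38, 52)

KL = (-1, 1, 30)
KM = (0, -52, 38)
i: 1·38 - 30·(-52) = 38 - (-1560) = 1598
j: 30·0 - (-1)·38 = 0 - (-38) = 38
k: (-1)·(-52) - 1·0 = 52 - 0 = 52
KL × KM = (1598, 38, 52)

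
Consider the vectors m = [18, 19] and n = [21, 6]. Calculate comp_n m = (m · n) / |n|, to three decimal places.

22.527

m · n = 18·21 + 19·6 = 378 + 114 = 492
|n| = √(441 + 36) = √477 ≈ 21.8403
comp_n m = 492 / √477 ≈ 22.527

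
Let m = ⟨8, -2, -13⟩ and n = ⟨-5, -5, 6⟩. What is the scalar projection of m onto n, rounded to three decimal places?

-11.646

m · n = 8·(-5) + (-2)·(-5) + (-13)·6 = -40 + 10 - 78 = -108
|n| = √(25 + 25 + 36) = √86 ≈ 9.2736
comp_n m = -108 / √86 ≈ -11.646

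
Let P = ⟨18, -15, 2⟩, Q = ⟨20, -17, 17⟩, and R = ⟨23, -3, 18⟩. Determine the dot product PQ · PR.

226

PQ = Q − P = (2, -2, 15)
PR = R − P = (5, 12, 16)
PQ · PR = 2·5 + (-2)·12 + 15·16 = 10 - 24 + 240 = 226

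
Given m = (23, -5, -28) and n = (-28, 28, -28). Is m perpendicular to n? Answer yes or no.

yes

m · n = 23·(-28) + (-5)·28 + (-28)·(-28) = -644 - 140 + 784 = 0
Zero, so the vectors are orthogonal.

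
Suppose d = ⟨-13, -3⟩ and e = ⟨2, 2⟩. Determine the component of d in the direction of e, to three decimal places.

d · e = (-13)·2 + (-3)·2 = -26 - 6 = -32
|e| = √(4 + 4) = √8 ≈ 2.8284
comp_e d = -32 / √8 ≈ -11.314

-11.314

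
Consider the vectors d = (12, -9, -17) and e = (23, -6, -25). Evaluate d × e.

i: (-9)·(-25) - (-17)·(-6) = 225 - 102 = 123
j: (-17)·23 - 12·(-25) = -391 - (-300) = -91
k: 12·(-6) - (-9)·23 = -72 - (-207) = 135
d × e = (123, -91, 135)

(123, -91, 135)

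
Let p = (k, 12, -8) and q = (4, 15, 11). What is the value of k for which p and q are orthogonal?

-23

p · q = k·4 + 12·15 + (-8)·11 = 92 + 4k
Set equal to 0: 4k = -92, so k = -23.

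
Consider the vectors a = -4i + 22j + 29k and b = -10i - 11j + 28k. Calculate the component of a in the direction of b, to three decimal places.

19.242

a · b = (-4)·(-10) + 22·(-11) + 29·28 = 40 - 242 + 812 = 610
|b| = √(100 + 121 + 784) = √1005 ≈ 31.7017
comp_b a = 610 / √1005 ≈ 19.242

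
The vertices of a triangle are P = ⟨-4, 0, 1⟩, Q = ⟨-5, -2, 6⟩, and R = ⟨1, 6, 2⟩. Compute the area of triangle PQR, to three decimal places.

PQ = (-1, -2, 5),  PR = (5, 6, 1)
i: (-2)·1 - 5·6 = -2 - 30 = -32
j: 5·5 - (-1)·1 = 25 - (-1) = 26
k: (-1)·6 - (-2)·5 = -6 - (-10) = 4
PQ × PR = (-32, 26, 4)
|PQ × PR| = √1716 ≈ 41.4246
area = ½ · 41.4246 ≈ 20.712

20.712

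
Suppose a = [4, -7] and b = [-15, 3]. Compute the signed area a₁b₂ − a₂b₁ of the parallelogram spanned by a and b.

4·3 - (-7)·(-15) = 12 - 105 = -93

-93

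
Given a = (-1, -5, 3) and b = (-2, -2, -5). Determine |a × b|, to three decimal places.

i: (-5)·(-5) - 3·(-2) = 25 - (-6) = 31
j: 3·(-2) - (-1)·(-5) = -6 - 5 = -11
k: (-1)·(-2) - (-5)·(-2) = 2 - 10 = -8
a × b = (31, -11, -8)
|a × b| = √(31² + (-11)² + (-8)²) = √1146 ≈ 33.8526

33.853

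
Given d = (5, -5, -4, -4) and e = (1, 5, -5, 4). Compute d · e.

d · e = 5·1 + (-5)·5 + (-4)·(-5) + (-4)·4 = 5 - 25 + 20 - 16 = -16

-16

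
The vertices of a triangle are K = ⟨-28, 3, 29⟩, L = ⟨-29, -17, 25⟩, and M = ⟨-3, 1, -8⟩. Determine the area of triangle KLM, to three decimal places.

KL = (-1, -20, -4),  KM = (25, -2, -37)
i: (-20)·(-37) - (-4)·(-2) = 740 - 8 = 732
j: (-4)·25 - (-1)·(-37) = -100 - 37 = -137
k: (-1)·(-2) - (-20)·25 = 2 - (-500) = 502
KL × KM = (732, -137, 502)
|KL × KM| = √806597 ≈ 898.1075
area = ½ · 898.1075 ≈ 449.054

449.054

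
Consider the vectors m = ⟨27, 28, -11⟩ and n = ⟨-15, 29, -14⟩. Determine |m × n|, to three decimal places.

i: 28·(-14) - (-11)·29 = -392 - (-319) = -73
j: (-11)·(-15) - 27·(-14) = 165 - (-378) = 543
k: 27·29 - 28·(-15) = 783 - (-420) = 1203
m × n = (-73, 543, 1203)
|m × n| = √((-73)² + 543² + 1203²) = √1747387 ≈ 1321.8877

1321.888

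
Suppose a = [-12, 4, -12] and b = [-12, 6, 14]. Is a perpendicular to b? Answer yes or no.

a · b = (-12)·(-12) + 4·6 + (-12)·14 = 144 + 24 - 168 = 0
Zero, so the vectors are orthogonal.

yes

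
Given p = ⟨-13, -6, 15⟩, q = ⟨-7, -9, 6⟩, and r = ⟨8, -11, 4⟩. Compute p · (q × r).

1389

q × r:
i: (-9)·4 - 6·(-11) = -36 - (-66) = 30
j: 6·8 - (-7)·4 = 48 - (-28) = 76
k: (-7)·(-11) - (-9)·8 = 77 - (-72) = 149
q × r = (30, 76, 149)
p · (q × r) = (-13)·30 + (-6)·76 + 15·149 = -390 - 456 + 2235 = 1389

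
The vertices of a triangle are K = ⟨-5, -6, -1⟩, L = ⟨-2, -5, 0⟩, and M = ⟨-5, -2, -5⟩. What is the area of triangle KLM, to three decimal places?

9.381

KL = (3, 1, 1),  KM = (0, 4, -4)
i: 1·(-4) - 1·4 = -4 - 4 = -8
j: 1·0 - 3·(-4) = 0 - (-12) = 12
k: 3·4 - 1·0 = 12 - 0 = 12
KL × KM = (-8, 12, 12)
|KL × KM| = √352 ≈ 18.7617
area = ½ · 18.7617 ≈ 9.381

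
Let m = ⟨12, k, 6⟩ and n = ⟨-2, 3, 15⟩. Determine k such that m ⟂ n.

m · n = 12·(-2) + k·3 + 6·15 = 66 + 3k
Set equal to 0: 3k = -66, so k = -22.

-22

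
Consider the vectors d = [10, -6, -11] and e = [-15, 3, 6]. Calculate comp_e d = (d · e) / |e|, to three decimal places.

d · e = 10·(-15) + (-6)·3 + (-11)·6 = -150 - 18 - 66 = -234
|e| = √(225 + 9 + 36) = √270 ≈ 16.4317
comp_e d = -234 / √270 ≈ -14.241

-14.241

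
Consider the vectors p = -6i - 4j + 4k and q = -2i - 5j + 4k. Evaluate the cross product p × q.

(4, 16, 22)

i: (-4)·4 - 4·(-5) = -16 - (-20) = 4
j: 4·(-2) - (-6)·4 = -8 - (-24) = 16
k: (-6)·(-5) - (-4)·(-2) = 30 - 8 = 22
p × q = (4, 16, 22)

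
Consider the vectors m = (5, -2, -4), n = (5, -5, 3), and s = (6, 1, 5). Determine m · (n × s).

-266

n × s:
i: (-5)·5 - 3·1 = -25 - 3 = -28
j: 3·6 - 5·5 = 18 - 25 = -7
k: 5·1 - (-5)·6 = 5 - (-30) = 35
n × s = (-28, -7, 35)
m · (n × s) = 5·(-28) + (-2)·(-7) + (-4)·35 = -140 + 14 - 140 = -266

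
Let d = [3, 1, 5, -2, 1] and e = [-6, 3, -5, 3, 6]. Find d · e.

-40

d · e = 3·(-6) + 1·3 + 5·(-5) + (-2)·3 + 1·6 = -18 + 3 - 25 - 6 + 6 = -40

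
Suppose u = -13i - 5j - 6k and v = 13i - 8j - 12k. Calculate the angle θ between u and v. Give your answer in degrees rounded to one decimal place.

u · v = (-13)·13 + (-5)·(-8) + (-6)·(-12) = -169 + 40 + 72 = -57
|u|² = 169 + 25 + 36 = 230,  |u| = √230 ≈ 15.165751
|v|² = 169 + 64 + 144 = 377,  |v| = √377 ≈ 19.416488
cos θ = -57 / (15.165751 · 19.416488) ≈ -0.19357
θ = arccos(-0.19357) ≈ 101.2°

101.2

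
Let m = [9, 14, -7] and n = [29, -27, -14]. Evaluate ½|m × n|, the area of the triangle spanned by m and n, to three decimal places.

i: 14·(-14) - (-7)·(-27) = -196 - 189 = -385
j: (-7)·29 - 9·(-14) = -203 - (-126) = -77
k: 9·(-27) - 14·29 = -243 - 406 = -649
m × n = (-385, -77, -649)
|m × n| = √((-385)² + (-77)² + (-649)²) = √575355 ≈ 758.5216
area = ½ · 758.5216 ≈ 379.261

379.261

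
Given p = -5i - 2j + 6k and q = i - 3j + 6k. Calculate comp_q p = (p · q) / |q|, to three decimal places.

p · q = (-5)·1 + (-2)·(-3) + 6·6 = -5 + 6 + 36 = 37
|q| = √(1 + 9 + 36) = √46 ≈ 6.7823
comp_q p = 37 / √46 ≈ 5.455

5.455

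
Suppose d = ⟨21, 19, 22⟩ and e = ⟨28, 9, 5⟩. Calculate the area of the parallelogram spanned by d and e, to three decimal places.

624.002

i: 19·5 - 22·9 = 95 - 198 = -103
j: 22·28 - 21·5 = 616 - 105 = 511
k: 21·9 - 19·28 = 189 - 532 = -343
d × e = (-103, 511, -343)
|d × e| = √((-103)² + 511² + (-343)²) = √389379 ≈ 624.0024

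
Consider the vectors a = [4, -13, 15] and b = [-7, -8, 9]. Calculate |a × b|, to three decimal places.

187.134

i: (-13)·9 - 15·(-8) = -117 - (-120) = 3
j: 15·(-7) - 4·9 = -105 - 36 = -141
k: 4·(-8) - (-13)·(-7) = -32 - 91 = -123
a × b = (3, -141, -123)
|a × b| = √(3² + (-141)² + (-123)²) = √35019 ≈ 187.1336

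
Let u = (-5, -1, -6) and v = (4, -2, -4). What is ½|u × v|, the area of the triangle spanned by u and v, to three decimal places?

i: (-1)·(-4) - (-6)·(-2) = 4 - 12 = -8
j: (-6)·4 - (-5)·(-4) = -24 - 20 = -44
k: (-5)·(-2) - (-1)·4 = 10 - (-4) = 14
u × v = (-8, -44, 14)
|u × v| = √((-8)² + (-44)² + 14²) = √2196 ≈ 46.8615
area = ½ · 46.8615 ≈ 23.431

23.431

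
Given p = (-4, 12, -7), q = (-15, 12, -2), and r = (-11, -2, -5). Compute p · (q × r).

-1514

q × r:
i: 12·(-5) - (-2)·(-2) = -60 - 4 = -64
j: (-2)·(-11) - (-15)·(-5) = 22 - 75 = -53
k: (-15)·(-2) - 12·(-11) = 30 - (-132) = 162
q × r = (-64, -53, 162)
p · (q × r) = (-4)·(-64) + 12·(-53) + (-7)·162 = 256 - 636 - 1134 = -1514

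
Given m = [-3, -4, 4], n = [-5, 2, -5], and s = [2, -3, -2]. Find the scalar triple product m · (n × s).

n × s:
i: 2·(-2) - (-5)·(-3) = -4 - 15 = -19
j: (-5)·2 - (-5)·(-2) = -10 - 10 = -20
k: (-5)·(-3) - 2·2 = 15 - 4 = 11
n × s = (-19, -20, 11)
m · (n × s) = (-3)·(-19) + (-4)·(-20) + 4·11 = 57 + 80 + 44 = 181

181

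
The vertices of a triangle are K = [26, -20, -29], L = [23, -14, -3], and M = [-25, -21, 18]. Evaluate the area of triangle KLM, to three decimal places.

631.381

KL = (-3, 6, 26),  KM = (-51, -1, 47)
i: 6·47 - 26·(-1) = 282 - (-26) = 308
j: 26·(-51) - (-3)·47 = -1326 - (-141) = -1185
k: (-3)·(-1) - 6·(-51) = 3 - (-306) = 309
KL × KM = (308, -1185, 309)
|KL × KM| = √1594570 ≈ 1262.7628
area = ½ · 1262.7628 ≈ 631.381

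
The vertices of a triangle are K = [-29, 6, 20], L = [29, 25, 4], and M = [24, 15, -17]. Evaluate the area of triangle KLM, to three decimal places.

KL = (58, 19, -16),  KM = (53, 9, -37)
i: 19·(-37) - (-16)·9 = -703 - (-144) = -559
j: (-16)·53 - 58·(-37) = -848 - (-2146) = 1298
k: 58·9 - 19·53 = 522 - 1007 = -485
KL × KM = (-559, 1298, -485)
|KL × KM| = √2232510 ≈ 1494.1586
area = ½ · 1494.1586 ≈ 747.079

747.079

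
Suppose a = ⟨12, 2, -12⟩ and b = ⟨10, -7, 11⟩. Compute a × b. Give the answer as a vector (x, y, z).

(-62, -252, -104)

i: 2·11 - (-12)·(-7) = 22 - 84 = -62
j: (-12)·10 - 12·11 = -120 - 132 = -252
k: 12·(-7) - 2·10 = -84 - 20 = -104
a × b = (-62, -252, -104)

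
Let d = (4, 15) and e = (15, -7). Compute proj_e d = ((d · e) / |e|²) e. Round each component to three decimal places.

(-2.464, 1.150)

d · e = 4·15 + 15·(-7) = 60 - 105 = -45
|e|² = 225 + 49 = 274
proj_e d = (-45/274) · (15, -7) ≈ (-2.464, 1.150)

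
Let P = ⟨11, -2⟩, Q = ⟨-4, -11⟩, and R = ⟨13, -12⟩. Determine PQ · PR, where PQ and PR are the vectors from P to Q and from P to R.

60

PQ = Q − P = (-15, -9)
PR = R − P = (2, -10)
PQ · PR = (-15)·2 + (-9)·(-10) = -30 + 90 = 60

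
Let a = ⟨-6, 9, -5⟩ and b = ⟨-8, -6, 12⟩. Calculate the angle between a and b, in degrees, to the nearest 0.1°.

a · b = (-6)·(-8) + 9·(-6) + (-5)·12 = 48 - 54 - 60 = -66
|a|² = 36 + 81 + 25 = 142,  |a| = √142 ≈ 11.916375
|b|² = 64 + 36 + 144 = 244,  |b| = √244 ≈ 15.620499
cos θ = -66 / (11.916375 · 15.620499) ≈ -0.35457
θ = arccos(-0.35457) ≈ 110.8°

110.8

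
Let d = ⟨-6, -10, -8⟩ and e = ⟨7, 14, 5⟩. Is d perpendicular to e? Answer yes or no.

d · e = (-6)·7 + (-10)·14 + (-8)·5 = -42 - 140 - 40 = -222
Nonzero, so the vectors are not orthogonal.

no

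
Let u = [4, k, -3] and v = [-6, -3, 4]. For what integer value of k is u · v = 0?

-12

u · v = 4·(-6) + k·(-3) + (-3)·4 = -36 - 3k
Set equal to 0: -3k = 36, so k = -12.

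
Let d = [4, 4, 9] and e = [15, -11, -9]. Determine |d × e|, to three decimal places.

209.824

i: 4·(-9) - 9·(-11) = -36 - (-99) = 63
j: 9·15 - 4·(-9) = 135 - (-36) = 171
k: 4·(-11) - 4·15 = -44 - 60 = -104
d × e = (63, 171, -104)
|d × e| = √(63² + 171² + (-104)²) = √44026 ≈ 209.8237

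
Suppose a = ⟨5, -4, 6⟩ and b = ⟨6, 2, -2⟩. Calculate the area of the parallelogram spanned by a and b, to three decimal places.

57.341

i: (-4)·(-2) - 6·2 = 8 - 12 = -4
j: 6·6 - 5·(-2) = 36 - (-10) = 46
k: 5·2 - (-4)·6 = 10 - (-24) = 34
a × b = (-4, 46, 34)
|a × b| = √((-4)² + 46² + 34²) = √3288 ≈ 57.3411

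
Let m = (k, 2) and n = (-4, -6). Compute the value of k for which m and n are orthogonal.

m · n = k·(-4) + 2·(-6) = -12 - 4k
Set equal to 0: -4k = 12, so k = -3.

-3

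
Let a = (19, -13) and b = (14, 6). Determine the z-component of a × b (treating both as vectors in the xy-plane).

296

19·6 - (-13)·14 = 114 - (-182) = 296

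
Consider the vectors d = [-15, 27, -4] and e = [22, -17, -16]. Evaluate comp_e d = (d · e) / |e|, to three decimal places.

d · e = (-15)·22 + 27·(-17) + (-4)·(-16) = -330 - 459 + 64 = -725
|e| = √(484 + 289 + 256) = √1029 ≈ 32.0780
comp_e d = -725 / √1029 ≈ -22.601

-22.601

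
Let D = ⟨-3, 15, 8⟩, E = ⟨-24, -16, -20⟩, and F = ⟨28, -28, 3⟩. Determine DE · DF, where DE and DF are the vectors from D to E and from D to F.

DE = E − D = (-21, -31, -28)
DF = F − D = (31, -43, -5)
DE · DF = (-21)·31 + (-31)·(-43) + (-28)·(-5) = -651 + 1333 + 140 = 822

822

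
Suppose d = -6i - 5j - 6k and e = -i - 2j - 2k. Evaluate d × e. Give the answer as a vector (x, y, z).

(-2, -6, 7)

i: (-5)·(-2) - (-6)·(-2) = 10 - 12 = -2
j: (-6)·(-1) - (-6)·(-2) = 6 - 12 = -6
k: (-6)·(-2) - (-5)·(-1) = 12 - 5 = 7
d × e = (-2, -6, 7)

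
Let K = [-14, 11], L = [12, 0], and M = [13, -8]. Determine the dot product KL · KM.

KL = L − K = (26, -11)
KM = M − K = (27, -19)
KL · KM = 26·27 + (-11)·(-19) = 702 + 209 = 911

911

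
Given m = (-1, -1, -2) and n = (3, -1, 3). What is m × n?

i: (-1)·3 - (-2)·(-1) = -3 - 2 = -5
j: (-2)·3 - (-1)·3 = -6 - (-3) = -3
k: (-1)·(-1) - (-1)·3 = 1 - (-3) = 4
m × n = (-5, -3, 4)

(-5, -3, 4)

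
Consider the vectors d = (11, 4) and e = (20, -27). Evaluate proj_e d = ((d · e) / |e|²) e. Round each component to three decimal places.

d · e = 11·20 + 4·(-27) = 220 - 108 = 112
|e|² = 400 + 729 = 1129
proj_e d = (112/1129) · (20, -27) ≈ (1.984, -2.678)

(1.984, -2.678)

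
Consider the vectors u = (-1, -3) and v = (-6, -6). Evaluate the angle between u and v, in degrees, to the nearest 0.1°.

u · v = (-1)·(-6) + (-3)·(-6) = 6 + 18 = 24
|u|² = 1 + 9 = 10,  |u| = √10 ≈ 3.162278
|v|² = 36 + 36 = 72,  |v| = √72 ≈ 8.485281
cos θ = 24 / (3.162278 · 8.485281) ≈ 0.89443
θ = arccos(0.89443) ≈ 26.6°

26.6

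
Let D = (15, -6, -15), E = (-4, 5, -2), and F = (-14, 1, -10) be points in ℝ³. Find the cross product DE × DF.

(-36, -282, 186)

DE = (-19, 11, 13)
DF = (-29, 7, 5)
i: 11·5 - 13·7 = 55 - 91 = -36
j: 13·(-29) - (-19)·5 = -377 - (-95) = -282
k: (-19)·7 - 11·(-29) = -133 - (-319) = 186
DE × DF = (-36, -282, 186)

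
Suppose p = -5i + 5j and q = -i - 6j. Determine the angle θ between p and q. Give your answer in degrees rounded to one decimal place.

p · q = (-5)·(-1) + 5·(-6) = 5 - 30 = -25
|p|² = 25 + 25 = 50,  |p| = √50 ≈ 7.071068
|q|² = 1 + 36 = 37,  |q| = √37 ≈ 6.082763
cos θ = -25 / (7.071068 · 6.082763) ≈ -0.58124
θ = arccos(-0.58124) ≈ 125.5°

125.5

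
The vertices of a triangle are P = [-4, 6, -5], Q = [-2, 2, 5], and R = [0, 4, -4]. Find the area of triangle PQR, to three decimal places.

PQ = (2, -4, 10),  PR = (4, -2, 1)
i: (-4)·1 - 10·(-2) = -4 - (-20) = 16
j: 10·4 - 2·1 = 40 - 2 = 38
k: 2·(-2) - (-4)·4 = -4 - (-16) = 12
PQ × PR = (16, 38, 12)
|PQ × PR| = √1844 ≈ 42.9418
area = ½ · 42.9418 ≈ 21.471

21.471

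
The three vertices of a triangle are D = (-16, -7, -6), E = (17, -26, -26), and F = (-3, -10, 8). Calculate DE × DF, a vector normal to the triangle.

DE = (33, -19, -20)
DF = (13, -3, 14)
i: (-19)·14 - (-20)·(-3) = -266 - 60 = -326
j: (-20)·13 - 33·14 = -260 - 462 = -722
k: 33·(-3) - (-19)·13 = -99 - (-247) = 148
DE × DF = (-326, -722, 148)

(-326, -722, 148)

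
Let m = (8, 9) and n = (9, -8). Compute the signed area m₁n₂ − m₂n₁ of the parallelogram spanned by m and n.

8·(-8) - 9·9 = -64 - 81 = -145

-145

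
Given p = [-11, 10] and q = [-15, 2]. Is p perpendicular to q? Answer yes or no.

no

p · q = (-11)·(-15) + 10·2 = 165 + 20 = 185
Nonzero, so the vectors are not orthogonal.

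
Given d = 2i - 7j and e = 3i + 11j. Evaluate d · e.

-71

d · e = 2·3 + (-7)·11 = 6 - 77 = -71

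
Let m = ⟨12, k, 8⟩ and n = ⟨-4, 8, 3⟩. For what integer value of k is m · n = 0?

m · n = 12·(-4) + k·8 + 8·3 = -24 + 8k
Set equal to 0: 8k = 24, so k = 3.

3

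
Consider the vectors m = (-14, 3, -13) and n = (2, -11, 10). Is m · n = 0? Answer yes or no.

no

m · n = (-14)·2 + 3·(-11) + (-13)·10 = -28 - 33 - 130 = -191
Nonzero, so the vectors are not orthogonal.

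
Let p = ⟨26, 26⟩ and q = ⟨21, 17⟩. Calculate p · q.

p · q = 26·21 + 26·17 = 546 + 442 = 988

988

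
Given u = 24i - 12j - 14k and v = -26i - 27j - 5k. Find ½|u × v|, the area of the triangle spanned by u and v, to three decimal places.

560.576

i: (-12)·(-5) - (-14)·(-27) = 60 - 378 = -318
j: (-14)·(-26) - 24·(-5) = 364 - (-120) = 484
k: 24·(-27) - (-12)·(-26) = -648 - 312 = -960
u × v = (-318, 484, -960)
|u × v| = √((-318)² + 484² + (-960)²) = √1256980 ≈ 1121.1512
area = ½ · 1121.1512 ≈ 560.576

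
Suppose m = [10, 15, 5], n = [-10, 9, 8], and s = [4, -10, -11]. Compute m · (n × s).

n × s:
i: 9·(-11) - 8·(-10) = -99 - (-80) = -19
j: 8·4 - (-10)·(-11) = 32 - 110 = -78
k: (-10)·(-10) - 9·4 = 100 - 36 = 64
n × s = (-19, -78, 64)
m · (n × s) = 10·(-19) + 15·(-78) + 5·64 = -190 - 1170 + 320 = -1040

-1040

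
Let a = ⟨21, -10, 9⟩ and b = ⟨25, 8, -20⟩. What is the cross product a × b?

(128, 645, 418)

i: (-10)·(-20) - 9·8 = 200 - 72 = 128
j: 9·25 - 21·(-20) = 225 - (-420) = 645
k: 21·8 - (-10)·25 = 168 - (-250) = 418
a × b = (128, 645, 418)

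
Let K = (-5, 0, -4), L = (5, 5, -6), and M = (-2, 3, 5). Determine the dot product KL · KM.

KL = L − K = (10, 5, -2)
KM = M − K = (3, 3, 9)
KL · KM = 10·3 + 5·3 + (-2)·9 = 30 + 15 - 18 = 27

27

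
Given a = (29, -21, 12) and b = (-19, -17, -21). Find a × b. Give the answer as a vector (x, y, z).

(645, 381, -892)

i: (-21)·(-21) - 12·(-17) = 441 - (-204) = 645
j: 12·(-19) - 29·(-21) = -228 - (-609) = 381
k: 29·(-17) - (-21)·(-19) = -493 - 399 = -892
a × b = (645, 381, -892)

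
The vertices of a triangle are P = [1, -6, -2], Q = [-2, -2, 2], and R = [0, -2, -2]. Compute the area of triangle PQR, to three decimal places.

PQ = (-3, 4, 4),  PR = (-1, 4, 0)
i: 4·0 - 4·4 = 0 - 16 = -16
j: 4·(-1) - (-3)·0 = -4 - 0 = -4
k: (-3)·4 - 4·(-1) = -12 - (-4) = -8
PQ × PR = (-16, -4, -8)
|PQ × PR| = √336 ≈ 18.3303
area = ½ · 18.3303 ≈ 9.165

9.165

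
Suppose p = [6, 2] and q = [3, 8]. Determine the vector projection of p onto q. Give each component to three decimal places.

(1.397, 3.726)

p · q = 6·3 + 2·8 = 18 + 16 = 34
|q|² = 9 + 64 = 73
proj_q p = (34/73) · (3, 8) ≈ (1.397, 3.726)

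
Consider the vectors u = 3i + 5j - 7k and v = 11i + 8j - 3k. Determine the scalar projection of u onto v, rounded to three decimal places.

u · v = 3·11 + 5·8 + (-7)·(-3) = 33 + 40 + 21 = 94
|v| = √(121 + 64 + 9) = √194 ≈ 13.9284
comp_v u = 94 / √194 ≈ 6.749

6.749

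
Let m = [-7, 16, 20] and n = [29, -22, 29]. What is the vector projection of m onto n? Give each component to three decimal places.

(0.335, -0.254, 0.335)

m · n = (-7)·29 + 16·(-22) + 20·29 = -203 - 352 + 580 = 25
|n|² = 841 + 484 + 841 = 2166
proj_n m = (25/2166) · (29, -22, 29) ≈ (0.335, -0.254, 0.335)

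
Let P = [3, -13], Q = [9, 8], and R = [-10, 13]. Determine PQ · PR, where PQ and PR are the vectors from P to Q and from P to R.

PQ = Q − P = (6, 21)
PR = R − P = (-13, 26)
PQ · PR = 6·(-13) + 21·26 = -78 + 546 = 468

468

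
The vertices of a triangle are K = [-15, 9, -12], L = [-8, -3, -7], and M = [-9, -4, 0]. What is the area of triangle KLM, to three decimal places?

48.780

KL = (7, -12, 5),  KM = (6, -13, 12)
i: (-12)·12 - 5·(-13) = -144 - (-65) = -79
j: 5·6 - 7·12 = 30 - 84 = -54
k: 7·(-13) - (-12)·6 = -91 - (-72) = -19
KL × KM = (-79, -54, -19)
|KL × KM| = √9518 ≈ 97.5602
area = ½ · 97.5602 ≈ 48.780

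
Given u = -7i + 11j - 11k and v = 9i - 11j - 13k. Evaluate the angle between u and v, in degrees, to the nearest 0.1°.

u · v = (-7)·9 + 11·(-11) + (-11)·(-13) = -63 - 121 + 143 = -41
|u|² = 49 + 121 + 121 = 291,  |u| = √291 ≈ 17.058722
|v|² = 81 + 121 + 169 = 371,  |v| = √371 ≈ 19.261360
cos θ = -41 / (17.058722 · 19.261360) ≈ -0.12478
θ = arccos(-0.12478) ≈ 97.2°

97.2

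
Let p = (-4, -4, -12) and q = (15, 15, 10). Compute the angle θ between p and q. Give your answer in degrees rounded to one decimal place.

p · q = (-4)·15 + (-4)·15 + (-12)·10 = -60 - 60 - 120 = -240
|p|² = 16 + 16 + 144 = 176,  |p| = √176 ≈ 13.266499
|q|² = 225 + 225 + 100 = 550,  |q| = √550 ≈ 23.452079
cos θ = -240 / (13.266499 · 23.452079) ≈ -0.77139
θ = arccos(-0.77139) ≈ 140.5°

140.5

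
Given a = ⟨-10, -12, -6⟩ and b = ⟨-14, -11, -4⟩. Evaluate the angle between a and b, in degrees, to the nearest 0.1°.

14.2

a · b = (-10)·(-14) + (-12)·(-11) + (-6)·(-4) = 140 + 132 + 24 = 296
|a|² = 100 + 144 + 36 = 280,  |a| = √280 ≈ 16.733201
|b|² = 196 + 121 + 16 = 333,  |b| = √333 ≈ 18.248288
cos θ = 296 / (16.733201 · 18.248288) ≈ 0.96937
θ = arccos(0.96937) ≈ 14.2°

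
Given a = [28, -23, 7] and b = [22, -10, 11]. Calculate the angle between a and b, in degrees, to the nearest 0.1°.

19.6

a · b = 28·22 + (-23)·(-10) + 7·11 = 616 + 230 + 77 = 923
|a|² = 784 + 529 + 49 = 1362,  |a| = √1362 ≈ 36.905284
|b|² = 484 + 100 + 121 = 705,  |b| = √705 ≈ 26.551836
cos θ = 923 / (36.905284 · 26.551836) ≈ 0.94193
θ = arccos(0.94193) ≈ 19.6°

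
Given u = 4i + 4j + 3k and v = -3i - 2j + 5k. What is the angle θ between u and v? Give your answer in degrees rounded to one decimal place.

u · v = 4·(-3) + 4·(-2) + 3·5 = -12 - 8 + 15 = -5
|u|² = 16 + 16 + 9 = 41,  |u| = √41 ≈ 6.403124
|v|² = 9 + 4 + 25 = 38,  |v| = √38 ≈ 6.164414
cos θ = -5 / (6.403124 · 6.164414) ≈ -0.12667
θ = arccos(-0.12667) ≈ 97.3°

97.3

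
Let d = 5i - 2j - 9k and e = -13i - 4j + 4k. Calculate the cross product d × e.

i: (-2)·4 - (-9)·(-4) = -8 - 36 = -44
j: (-9)·(-13) - 5·4 = 117 - 20 = 97
k: 5·(-4) - (-2)·(-13) = -20 - 26 = -46
d × e = (-44, 97, -46)

(-44, 97, -46)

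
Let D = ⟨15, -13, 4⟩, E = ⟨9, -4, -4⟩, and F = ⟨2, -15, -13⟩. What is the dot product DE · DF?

196

DE = E − D = (-6, 9, -8)
DF = F − D = (-13, -2, -17)
DE · DF = (-6)·(-13) + 9·(-2) + (-8)·(-17) = 78 - 18 + 136 = 196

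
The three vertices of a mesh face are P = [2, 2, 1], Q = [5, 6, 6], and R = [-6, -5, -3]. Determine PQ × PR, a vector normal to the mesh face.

PQ = (3, 4, 5)
PR = (-8, -7, -4)
i: 4·(-4) - 5·(-7) = -16 - (-35) = 19
j: 5·(-8) - 3·(-4) = -40 - (-12) = -28
k: 3·(-7) - 4·(-8) = -21 - (-32) = 11
PQ × PR = (19, -28, 11)

(19, -28, 11)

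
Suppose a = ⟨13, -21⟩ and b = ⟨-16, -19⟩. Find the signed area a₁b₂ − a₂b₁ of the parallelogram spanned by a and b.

-583

13·(-19) - (-21)·(-16) = -247 - 336 = -583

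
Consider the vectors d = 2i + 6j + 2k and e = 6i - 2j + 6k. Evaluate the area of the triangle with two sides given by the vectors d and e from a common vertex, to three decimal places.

i: 6·6 - 2·(-2) = 36 - (-4) = 40
j: 2·6 - 2·6 = 12 - 12 = 0
k: 2·(-2) - 6·6 = -4 - 36 = -40
d × e = (40, 0, -40)
|d × e| = √(40² + 0² + (-40)²) = √3200 ≈ 56.5685
area = ½ · 56.5685 ≈ 28.284

28.284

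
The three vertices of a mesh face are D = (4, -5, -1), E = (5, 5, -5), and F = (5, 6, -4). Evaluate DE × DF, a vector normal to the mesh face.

DE = (1, 10, -4)
DF = (1, 11, -3)
i: 10·(-3) - (-4)·11 = -30 - (-44) = 14
j: (-4)·1 - 1·(-3) = -4 - (-3) = -1
k: 1·11 - 10·1 = 11 - 10 = 1
DE × DF = (14, -1, 1)

(14, -1, 1)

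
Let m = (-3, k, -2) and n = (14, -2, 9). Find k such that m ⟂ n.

-30

m · n = (-3)·14 + k·(-2) + (-2)·9 = -60 - 2k
Set equal to 0: -2k = 60, so k = -30.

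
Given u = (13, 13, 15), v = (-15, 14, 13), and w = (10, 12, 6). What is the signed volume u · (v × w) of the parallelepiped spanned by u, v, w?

-2876

v × w:
i: 14·6 - 13·12 = 84 - 156 = -72
j: 13·10 - (-15)·6 = 130 - (-90) = 220
k: (-15)·12 - 14·10 = -180 - 140 = -320
v × w = (-72, 220, -320)
u · (v × w) = 13·(-72) + 13·220 + 15·(-320) = -936 + 2860 - 4800 = -2876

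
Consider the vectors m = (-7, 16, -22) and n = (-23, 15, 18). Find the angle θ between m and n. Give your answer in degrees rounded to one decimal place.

m · n = (-7)·(-23) + 16·15 + (-22)·18 = 161 + 240 - 396 = 5
|m|² = 49 + 256 + 484 = 789,  |m| = √789 ≈ 28.089144
|n|² = 529 + 225 + 324 = 1078,  |n| = √1078 ≈ 32.832910
cos θ = 5 / (28.089144 · 32.832910) ≈ 0.00542
θ = arccos(0.00542) ≈ 89.7°

89.7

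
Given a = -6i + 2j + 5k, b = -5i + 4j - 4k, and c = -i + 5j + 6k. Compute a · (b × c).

b × c:
i: 4·6 - (-4)·5 = 24 - (-20) = 44
j: (-4)·(-1) - (-5)·6 = 4 - (-30) = 34
k: (-5)·5 - 4·(-1) = -25 - (-4) = -21
b × c = (44, 34, -21)
a · (b × c) = (-6)·44 + 2·34 + 5·(-21) = -264 + 68 - 105 = -301

-301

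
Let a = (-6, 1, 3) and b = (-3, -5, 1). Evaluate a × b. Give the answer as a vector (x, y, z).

(16, -3, 33)

i: 1·1 - 3·(-5) = 1 - (-15) = 16
j: 3·(-3) - (-6)·1 = -9 - (-6) = -3
k: (-6)·(-5) - 1·(-3) = 30 - (-3) = 33
a × b = (16, -3, 33)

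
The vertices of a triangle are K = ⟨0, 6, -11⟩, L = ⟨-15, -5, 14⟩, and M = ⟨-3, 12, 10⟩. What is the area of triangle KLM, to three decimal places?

233.393

KL = (-15, -11, 25),  KM = (-3, 6, 21)
i: (-11)·21 - 25·6 = -231 - 150 = -381
j: 25·(-3) - (-15)·21 = -75 - (-315) = 240
k: (-15)·6 - (-11)·(-3) = -90 - 33 = -123
KL × KM = (-381, 240, -123)
|KL × KM| = √217890 ≈ 466.7869
area = ½ · 466.7869 ≈ 233.393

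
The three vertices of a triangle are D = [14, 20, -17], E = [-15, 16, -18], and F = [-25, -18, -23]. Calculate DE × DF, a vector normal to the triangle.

DE = (-29, -4, -1)
DF = (-39, -38, -6)
i: (-4)·(-6) - (-1)·(-38) = 24 - 38 = -14
j: (-1)·(-39) - (-29)·(-6) = 39 - 174 = -135
k: (-29)·(-38) - (-4)·(-39) = 1102 - 156 = 946
DE × DF = (-14, -135, 946)

(-14, -135, 946)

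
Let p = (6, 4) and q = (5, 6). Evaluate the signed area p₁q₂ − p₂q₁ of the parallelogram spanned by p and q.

6·6 - 4·5 = 36 - 20 = 16

16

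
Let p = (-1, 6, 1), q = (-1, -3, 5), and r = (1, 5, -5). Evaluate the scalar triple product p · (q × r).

q × r:
i: (-3)·(-5) - 5·5 = 15 - 25 = -10
j: 5·1 - (-1)·(-5) = 5 - 5 = 0
k: (-1)·5 - (-3)·1 = -5 - (-3) = -2
q × r = (-10, 0, -2)
p · (q × r) = (-1)·(-10) + 6·0 + 1·(-2) = 10 + 0 - 2 = 8

8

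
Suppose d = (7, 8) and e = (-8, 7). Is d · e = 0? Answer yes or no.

d · e = 7·(-8) + 8·7 = -56 + 56 = 0
Zero, so the vectors are orthogonal.

yes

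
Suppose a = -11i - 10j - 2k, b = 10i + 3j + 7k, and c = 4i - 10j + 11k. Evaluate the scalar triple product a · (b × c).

b × c:
i: 3·11 - 7·(-10) = 33 - (-70) = 103
j: 7·4 - 10·11 = 28 - 110 = -82
k: 10·(-10) - 3·4 = -100 - 12 = -112
b × c = (103, -82, -112)
a · (b × c) = (-11)·103 + (-10)·(-82) + (-2)·(-112) = -1133 + 820 + 224 = -89

-89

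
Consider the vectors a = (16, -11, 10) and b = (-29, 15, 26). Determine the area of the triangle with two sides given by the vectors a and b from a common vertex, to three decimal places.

416.765

i: (-11)·26 - 10·15 = -286 - 150 = -436
j: 10·(-29) - 16·26 = -290 - 416 = -706
k: 16·15 - (-11)·(-29) = 240 - 319 = -79
a × b = (-436, -706, -79)
|a × b| = √((-436)² + (-706)² + (-79)²) = √694773 ≈ 833.5304
area = ½ · 833.5304 ≈ 416.765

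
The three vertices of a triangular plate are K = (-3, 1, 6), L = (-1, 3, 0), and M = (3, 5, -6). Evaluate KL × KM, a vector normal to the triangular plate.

KL = (2, 2, -6)
KM = (6, 4, -12)
i: 2·(-12) - (-6)·4 = -24 - (-24) = 0
j: (-6)·6 - 2·(-12) = -36 - (-24) = -12
k: 2·4 - 2·6 = 8 - 12 = -4
KL × KM = (0, -12, -4)

(0, -12, -4)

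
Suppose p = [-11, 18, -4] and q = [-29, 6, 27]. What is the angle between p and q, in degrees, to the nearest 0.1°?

p · q = (-11)·(-29) + 18·6 + (-4)·27 = 319 + 108 - 108 = 319
|p|² = 121 + 324 + 16 = 461,  |p| = √461 ≈ 21.470911
|q|² = 841 + 36 + 729 = 1606,  |q| = √1606 ≈ 40.074930
cos θ = 319 / (21.470911 · 40.074930) ≈ 0.37074
θ = arccos(0.37074) ≈ 68.2°

68.2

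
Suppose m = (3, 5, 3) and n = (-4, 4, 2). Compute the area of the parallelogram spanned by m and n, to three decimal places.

i: 5·2 - 3·4 = 10 - 12 = -2
j: 3·(-4) - 3·2 = -12 - 6 = -18
k: 3·4 - 5·(-4) = 12 - (-20) = 32
m × n = (-2, -18, 32)
|m × n| = √((-2)² + (-18)² + 32²) = √1352 ≈ 36.7696

36.770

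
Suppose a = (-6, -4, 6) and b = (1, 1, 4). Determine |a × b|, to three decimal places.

37.256

i: (-4)·4 - 6·1 = -16 - 6 = -22
j: 6·1 - (-6)·4 = 6 - (-24) = 30
k: (-6)·1 - (-4)·1 = -6 - (-4) = -2
a × b = (-22, 30, -2)
|a × b| = √((-22)² + 30² + (-2)²) = √1388 ≈ 37.2559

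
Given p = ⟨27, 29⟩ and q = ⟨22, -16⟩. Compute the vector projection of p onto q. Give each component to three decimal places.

(3.865, -2.811)

p · q = 27·22 + 29·(-16) = 594 - 464 = 130
|q|² = 484 + 256 = 740
proj_q p = (130/740) · (22, -16) ≈ (3.865, -2.811)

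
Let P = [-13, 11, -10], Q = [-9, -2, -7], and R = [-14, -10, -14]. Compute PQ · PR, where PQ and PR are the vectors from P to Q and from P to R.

257

PQ = Q − P = (4, -13, 3)
PR = R − P = (-1, -21, -4)
PQ · PR = 4·(-1) + (-13)·(-21) + 3·(-4) = -4 + 273 - 12 = 257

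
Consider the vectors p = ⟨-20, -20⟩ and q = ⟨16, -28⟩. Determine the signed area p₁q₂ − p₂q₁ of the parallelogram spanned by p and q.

880

(-20)·(-28) - (-20)·16 = 560 - (-320) = 880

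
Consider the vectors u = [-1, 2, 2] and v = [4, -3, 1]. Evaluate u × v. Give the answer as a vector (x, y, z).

i: 2·1 - 2·(-3) = 2 - (-6) = 8
j: 2·4 - (-1)·1 = 8 - (-1) = 9
k: (-1)·(-3) - 2·4 = 3 - 8 = -5
u × v = (8, 9, -5)

(8, 9, -5)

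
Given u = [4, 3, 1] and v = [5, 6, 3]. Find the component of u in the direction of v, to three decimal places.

4.900

u · v = 4·5 + 3·6 + 1·3 = 20 + 18 + 3 = 41
|v| = √(25 + 36 + 9) = √70 ≈ 8.3666
comp_v u = 41 / √70 ≈ 4.900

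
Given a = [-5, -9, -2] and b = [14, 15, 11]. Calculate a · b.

-227

a · b = (-5)·14 + (-9)·15 + (-2)·11 = -70 - 135 - 22 = -227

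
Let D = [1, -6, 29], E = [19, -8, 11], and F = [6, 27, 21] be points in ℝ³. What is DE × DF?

(610, 54, 604)

DE = (18, -2, -18)
DF = (5, 33, -8)
i: (-2)·(-8) - (-18)·33 = 16 - (-594) = 610
j: (-18)·5 - 18·(-8) = -90 - (-144) = 54
k: 18·33 - (-2)·5 = 594 - (-10) = 604
DE × DF = (610, 54, 604)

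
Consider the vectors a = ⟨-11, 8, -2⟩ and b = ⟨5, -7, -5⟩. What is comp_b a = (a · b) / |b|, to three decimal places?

a · b = (-11)·5 + 8·(-7) + (-2)·(-5) = -55 - 56 + 10 = -101
|b| = √(25 + 49 + 25) = √99 ≈ 9.9499
comp_b a = -101 / √99 ≈ -10.151

-10.151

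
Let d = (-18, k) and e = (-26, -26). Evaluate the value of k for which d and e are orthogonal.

d · e = (-18)·(-26) + k·(-26) = 468 - 26k
Set equal to 0: -26k = -468, so k = 18.

18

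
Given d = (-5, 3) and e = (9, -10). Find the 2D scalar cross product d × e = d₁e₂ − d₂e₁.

(-5)·(-10) - 3·9 = 50 - 27 = 23

23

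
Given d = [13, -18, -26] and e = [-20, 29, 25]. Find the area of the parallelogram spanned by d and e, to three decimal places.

361.566

i: (-18)·25 - (-26)·29 = -450 - (-754) = 304
j: (-26)·(-20) - 13·25 = 520 - 325 = 195
k: 13·29 - (-18)·(-20) = 377 - 360 = 17
d × e = (304, 195, 17)
|d × e| = √(304² + 195² + 17²) = √130730 ≈ 361.5660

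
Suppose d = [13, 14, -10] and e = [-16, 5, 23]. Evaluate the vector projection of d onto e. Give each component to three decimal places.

d · e = 13·(-16) + 14·5 + (-10)·23 = -208 + 70 - 230 = -368
|e|² = 256 + 25 + 529 = 810
proj_e d = (-368/810) · (-16, 5, 23) ≈ (7.269, -2.272, -10.449)

(7.269, -2.272, -10.449)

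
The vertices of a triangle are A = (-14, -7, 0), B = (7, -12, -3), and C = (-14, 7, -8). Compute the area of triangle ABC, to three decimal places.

174.201

AB = (21, -5, -3),  AC = (0, 14, -8)
i: (-5)·(-8) - (-3)·14 = 40 - (-42) = 82
j: (-3)·0 - 21·(-8) = 0 - (-168) = 168
k: 21·14 - (-5)·0 = 294 - 0 = 294
AB × AC = (82, 168, 294)
|AB × AC| = √121384 ≈ 348.4021
area = ½ · 348.4021 ≈ 174.201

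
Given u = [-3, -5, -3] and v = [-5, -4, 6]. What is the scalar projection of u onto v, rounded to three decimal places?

1.937

u · v = (-3)·(-5) + (-5)·(-4) + (-3)·6 = 15 + 20 - 18 = 17
|v| = √(25 + 16 + 36) = √77 ≈ 8.7750
comp_v u = 17 / √77 ≈ 1.937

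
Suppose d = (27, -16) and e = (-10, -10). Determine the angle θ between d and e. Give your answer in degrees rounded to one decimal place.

d · e = 27·(-10) + (-16)·(-10) = -270 + 160 = -110
|d|² = 729 + 256 = 985,  |d| = √985 ≈ 31.384710
|e|² = 100 + 100 = 200,  |e| = √200 ≈ 14.142136
cos θ = -110 / (31.384710 · 14.142136) ≈ -0.24783
θ = arccos(-0.24783) ≈ 104.3°

104.3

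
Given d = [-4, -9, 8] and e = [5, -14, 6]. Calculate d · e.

154

d · e = (-4)·5 + (-9)·(-14) + 8·6 = -20 + 126 + 48 = 154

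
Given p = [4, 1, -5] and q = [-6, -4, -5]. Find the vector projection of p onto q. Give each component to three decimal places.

(0.234, 0.156, 0.195)

p · q = 4·(-6) + 1·(-4) + (-5)·(-5) = -24 - 4 + 25 = -3
|q|² = 36 + 16 + 25 = 77
proj_q p = (-3/77) · (-6, -4, -5) ≈ (0.234, 0.156, 0.195)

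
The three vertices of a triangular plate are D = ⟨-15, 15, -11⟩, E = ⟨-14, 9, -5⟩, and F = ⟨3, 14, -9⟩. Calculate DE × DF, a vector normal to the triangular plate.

(-6, 106, 107)

DE = (1, -6, 6)
DF = (18, -1, 2)
i: (-6)·2 - 6·(-1) = -12 - (-6) = -6
j: 6·18 - 1·2 = 108 - 2 = 106
k: 1·(-1) - (-6)·18 = -1 - (-108) = 107
DE × DF = (-6, 106, 107)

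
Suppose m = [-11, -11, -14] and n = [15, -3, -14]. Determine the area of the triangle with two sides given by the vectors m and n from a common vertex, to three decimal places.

i: (-11)·(-14) - (-14)·(-3) = 154 - 42 = 112
j: (-14)·15 - (-11)·(-14) = -210 - 154 = -364
k: (-11)·(-3) - (-11)·15 = 33 - (-165) = 198
m × n = (112, -364, 198)
|m × n| = √(112² + (-364)² + 198²) = √184244 ≈ 429.2365
area = ½ · 429.2365 ≈ 214.618

214.618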